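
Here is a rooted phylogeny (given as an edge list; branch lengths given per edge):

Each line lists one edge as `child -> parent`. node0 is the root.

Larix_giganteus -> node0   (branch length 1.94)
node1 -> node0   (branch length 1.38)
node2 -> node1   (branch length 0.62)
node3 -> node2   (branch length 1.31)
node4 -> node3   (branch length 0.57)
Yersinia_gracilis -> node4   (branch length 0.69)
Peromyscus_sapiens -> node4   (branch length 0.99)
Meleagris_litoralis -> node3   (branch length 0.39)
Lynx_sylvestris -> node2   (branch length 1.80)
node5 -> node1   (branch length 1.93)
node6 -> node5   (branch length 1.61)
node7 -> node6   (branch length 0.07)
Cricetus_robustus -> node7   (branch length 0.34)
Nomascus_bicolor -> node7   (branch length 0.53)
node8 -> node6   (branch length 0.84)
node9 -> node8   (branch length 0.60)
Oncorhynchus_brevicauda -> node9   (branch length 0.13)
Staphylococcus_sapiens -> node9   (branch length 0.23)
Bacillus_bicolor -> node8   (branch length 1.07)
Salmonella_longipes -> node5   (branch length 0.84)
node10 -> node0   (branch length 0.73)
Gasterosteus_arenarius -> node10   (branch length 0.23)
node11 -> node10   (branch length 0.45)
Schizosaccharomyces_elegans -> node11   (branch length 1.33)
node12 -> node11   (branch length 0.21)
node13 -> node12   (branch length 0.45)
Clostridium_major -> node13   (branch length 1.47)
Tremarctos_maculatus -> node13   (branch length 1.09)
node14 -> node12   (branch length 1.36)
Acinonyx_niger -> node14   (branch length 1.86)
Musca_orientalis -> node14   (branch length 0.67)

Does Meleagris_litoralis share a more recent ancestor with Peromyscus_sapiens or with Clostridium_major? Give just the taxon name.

The MRCA of Meleagris_litoralis and Peromyscus_sapiens subtends ((Yersinia_gracilis,Peromyscus_sapiens),Meleagris_litoralis) (3 taxa).
The MRCA of Meleagris_litoralis and Clostridium_major is the root, subtending the entire tree (17 taxa).
The first is nested inside the second, so Meleagris_litoralis shares a more recent common ancestor with Peromyscus_sapiens.

Peromyscus_sapiens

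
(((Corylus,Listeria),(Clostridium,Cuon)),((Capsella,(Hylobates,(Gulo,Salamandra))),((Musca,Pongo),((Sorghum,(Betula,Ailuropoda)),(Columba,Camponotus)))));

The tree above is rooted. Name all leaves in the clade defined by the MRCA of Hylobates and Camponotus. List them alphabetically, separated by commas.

Tracing Hylobates: it sits inside (Hylobates,(Gulo,Salamandra)).
Tracing Camponotus: it sits inside (Columba,Camponotus).
The smallest clade enclosing both is ((Capsella,(Hylobates,(Gulo,Salamandra))),((Musca,Pongo),((Sorghum,(Betula,Ailuropoda)),(Columba,Camponotus)))); the answer is its 11 terminal taxa in alphabetical order.

Ailuropoda, Betula, Camponotus, Capsella, Columba, Gulo, Hylobates, Musca, Pongo, Salamandra, Sorghum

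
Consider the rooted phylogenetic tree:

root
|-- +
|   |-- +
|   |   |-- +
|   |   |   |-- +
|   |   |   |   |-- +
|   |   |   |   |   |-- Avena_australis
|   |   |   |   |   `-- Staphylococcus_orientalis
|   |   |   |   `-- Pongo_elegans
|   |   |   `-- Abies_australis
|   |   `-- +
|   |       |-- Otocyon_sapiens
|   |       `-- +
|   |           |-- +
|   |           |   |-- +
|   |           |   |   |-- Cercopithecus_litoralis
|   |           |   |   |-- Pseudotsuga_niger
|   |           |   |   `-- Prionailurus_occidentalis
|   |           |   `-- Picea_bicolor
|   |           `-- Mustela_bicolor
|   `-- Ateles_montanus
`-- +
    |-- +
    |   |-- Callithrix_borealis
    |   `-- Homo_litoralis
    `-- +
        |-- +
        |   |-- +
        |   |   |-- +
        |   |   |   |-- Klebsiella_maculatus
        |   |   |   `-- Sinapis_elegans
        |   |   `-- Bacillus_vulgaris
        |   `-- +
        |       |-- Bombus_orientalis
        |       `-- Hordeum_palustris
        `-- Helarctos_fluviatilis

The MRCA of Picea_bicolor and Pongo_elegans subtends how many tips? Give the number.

The MRCA of Picea_bicolor and Pongo_elegans is the node subtending ((((Avena_australis,Staphylococcus_orientalis),Pongo_elegans),Abies_australis),(Otocyon_sapiens,(((Cercopithecus_litoralis,Pseudotsuga_niger,Prionailurus_occidentalis),Picea_bicolor),Mustela_bicolor))).
That clade contains 10 terminal taxa: Abies_australis, Avena_australis, Cercopithecus_litoralis, Mustela_bicolor, Otocyon_sapiens, Picea_bicolor, Pongo_elegans, Prionailurus_occidentalis, Pseudotsuga_niger, Staphylococcus_orientalis.

10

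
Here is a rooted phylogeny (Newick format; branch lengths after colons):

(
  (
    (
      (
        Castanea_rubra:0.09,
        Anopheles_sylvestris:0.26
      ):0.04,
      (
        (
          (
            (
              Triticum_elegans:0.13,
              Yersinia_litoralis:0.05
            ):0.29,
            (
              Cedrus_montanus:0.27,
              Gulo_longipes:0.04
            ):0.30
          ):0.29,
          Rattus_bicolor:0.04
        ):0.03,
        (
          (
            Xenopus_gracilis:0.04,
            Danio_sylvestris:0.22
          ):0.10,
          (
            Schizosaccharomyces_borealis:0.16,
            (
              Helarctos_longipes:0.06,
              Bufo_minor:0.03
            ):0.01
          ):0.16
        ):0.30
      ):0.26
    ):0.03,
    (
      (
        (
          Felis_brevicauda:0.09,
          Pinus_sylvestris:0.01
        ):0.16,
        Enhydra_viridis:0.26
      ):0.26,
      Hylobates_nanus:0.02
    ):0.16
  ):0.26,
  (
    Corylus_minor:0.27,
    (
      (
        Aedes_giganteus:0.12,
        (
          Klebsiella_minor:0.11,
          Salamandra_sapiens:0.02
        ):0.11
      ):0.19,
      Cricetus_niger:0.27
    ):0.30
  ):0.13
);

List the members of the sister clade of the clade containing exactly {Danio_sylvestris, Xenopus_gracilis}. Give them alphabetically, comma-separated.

The clade containing exactly {Danio_sylvestris, Xenopus_gracilis} attaches to the tree at the node subtending ((Xenopus_gracilis,Danio_sylvestris),(Schizosaccharomyces_borealis,(Helarctos_longipes,Bufo_minor))).
The other lineage descending from that same node — the sister group — is (Schizosaccharomyces_borealis,(Helarctos_longipes,Bufo_minor)); its 3 tips in alphabetical order are the answer.

Bufo_minor, Helarctos_longipes, Schizosaccharomyces_borealis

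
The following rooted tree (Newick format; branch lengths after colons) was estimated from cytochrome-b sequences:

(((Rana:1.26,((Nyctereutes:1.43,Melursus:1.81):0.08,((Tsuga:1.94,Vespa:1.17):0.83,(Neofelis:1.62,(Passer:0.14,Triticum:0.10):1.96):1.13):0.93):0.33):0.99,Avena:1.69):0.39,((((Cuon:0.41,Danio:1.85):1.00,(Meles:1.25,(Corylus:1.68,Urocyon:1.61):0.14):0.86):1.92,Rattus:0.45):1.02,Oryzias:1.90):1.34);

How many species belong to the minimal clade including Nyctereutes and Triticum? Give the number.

The MRCA of Nyctereutes and Triticum is the node subtending ((Nyctereutes,Melursus),((Tsuga,Vespa),(Neofelis,(Passer,Triticum)))).
That clade contains 7 terminal taxa: Melursus, Neofelis, Nyctereutes, Passer, Triticum, Tsuga, Vespa.

7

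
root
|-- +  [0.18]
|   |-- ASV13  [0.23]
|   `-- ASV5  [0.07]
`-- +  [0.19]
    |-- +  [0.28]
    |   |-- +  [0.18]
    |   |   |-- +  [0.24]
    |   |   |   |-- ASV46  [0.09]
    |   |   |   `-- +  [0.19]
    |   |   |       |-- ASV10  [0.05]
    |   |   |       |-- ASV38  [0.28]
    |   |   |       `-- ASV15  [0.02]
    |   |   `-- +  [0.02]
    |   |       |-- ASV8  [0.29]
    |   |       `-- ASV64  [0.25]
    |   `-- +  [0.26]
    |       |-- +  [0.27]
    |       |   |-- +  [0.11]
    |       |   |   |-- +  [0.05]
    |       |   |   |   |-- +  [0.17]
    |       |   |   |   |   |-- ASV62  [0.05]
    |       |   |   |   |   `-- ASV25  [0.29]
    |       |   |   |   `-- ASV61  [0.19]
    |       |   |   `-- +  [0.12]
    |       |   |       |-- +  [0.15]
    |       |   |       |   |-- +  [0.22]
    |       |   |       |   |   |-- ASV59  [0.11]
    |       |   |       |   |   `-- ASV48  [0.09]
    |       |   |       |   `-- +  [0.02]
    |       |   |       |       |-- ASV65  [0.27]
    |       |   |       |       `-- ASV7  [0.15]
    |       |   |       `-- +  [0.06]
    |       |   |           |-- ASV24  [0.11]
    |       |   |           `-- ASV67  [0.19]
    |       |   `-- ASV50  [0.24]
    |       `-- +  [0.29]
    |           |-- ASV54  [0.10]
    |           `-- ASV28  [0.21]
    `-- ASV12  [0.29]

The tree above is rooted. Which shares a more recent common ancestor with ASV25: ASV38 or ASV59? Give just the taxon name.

ASV59

The MRCA of ASV25 and ASV59 subtends (((ASV62,ASV25),ASV61),(((ASV59,ASV48),(ASV65,ASV7)),(ASV24,ASV67))) (9 taxa).
The MRCA of ASV25 and ASV38 subtends (((ASV46,(ASV10,ASV38,ASV15)),(ASV8,ASV64)),(((((ASV62,ASV25),ASV61),(((ASV59,ASV48),(ASV65,ASV7)),(ASV24,ASV67))),ASV50),(ASV54,ASV28))) (18 taxa).
The first is nested inside the second, so ASV25 shares a more recent common ancestor with ASV59.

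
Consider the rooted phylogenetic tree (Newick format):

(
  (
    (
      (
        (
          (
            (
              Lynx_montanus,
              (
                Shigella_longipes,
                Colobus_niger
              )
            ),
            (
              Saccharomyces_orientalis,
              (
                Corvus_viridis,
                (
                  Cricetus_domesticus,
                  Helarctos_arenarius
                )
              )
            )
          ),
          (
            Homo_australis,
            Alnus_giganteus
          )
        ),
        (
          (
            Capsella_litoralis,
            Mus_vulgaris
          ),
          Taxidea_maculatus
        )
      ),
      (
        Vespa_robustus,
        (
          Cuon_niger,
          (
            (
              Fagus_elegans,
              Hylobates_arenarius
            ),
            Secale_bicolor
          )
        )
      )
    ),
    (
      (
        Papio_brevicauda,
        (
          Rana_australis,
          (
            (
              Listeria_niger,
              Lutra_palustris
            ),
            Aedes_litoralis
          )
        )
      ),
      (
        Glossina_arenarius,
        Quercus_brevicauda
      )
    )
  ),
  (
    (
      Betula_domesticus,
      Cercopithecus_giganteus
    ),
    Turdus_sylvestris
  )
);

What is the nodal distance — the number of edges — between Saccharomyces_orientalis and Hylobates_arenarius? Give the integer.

The MRCA of Saccharomyces_orientalis and Hylobates_arenarius is the node subtending (((((Lynx_montanus,(Shigella_longipes,Colobus_niger)),(Saccharomyces_orientalis,(Corvus_viridis,(Cricetus_domesticus,Helarctos_arenarius)))),(Homo_australis,Alnus_giganteus)),((Capsella_litoralis,Mus_vulgaris),Taxidea_maculatus)),(Vespa_robustus,(Cuon_niger,((Fagus_elegans,Hylobates_arenarius),Secale_bicolor)))).
From Saccharomyces_orientalis up to that node: 5 branches. From Hylobates_arenarius up to the same node: 5 branches. Total: 5 + 5 = 10.

10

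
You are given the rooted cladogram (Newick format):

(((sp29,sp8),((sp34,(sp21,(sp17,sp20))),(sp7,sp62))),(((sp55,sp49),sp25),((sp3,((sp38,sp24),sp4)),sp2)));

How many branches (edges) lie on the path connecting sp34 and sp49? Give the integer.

8

The MRCA of sp34 and sp49 is the root of the tree.
From sp34 up to that node: 4 branches. From sp49 up to the same node: 4 branches. Total: 4 + 4 = 8.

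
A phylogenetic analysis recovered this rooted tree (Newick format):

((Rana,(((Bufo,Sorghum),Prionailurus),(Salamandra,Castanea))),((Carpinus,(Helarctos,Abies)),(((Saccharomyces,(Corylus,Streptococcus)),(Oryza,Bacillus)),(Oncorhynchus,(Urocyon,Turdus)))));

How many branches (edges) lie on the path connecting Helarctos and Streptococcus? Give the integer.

8

The MRCA of Helarctos and Streptococcus is the node subtending ((Carpinus,(Helarctos,Abies)),(((Saccharomyces,(Corylus,Streptococcus)),(Oryza,Bacillus)),(Oncorhynchus,(Urocyon,Turdus)))).
From Helarctos up to that node: 3 branches. From Streptococcus up to the same node: 5 branches. Total: 3 + 5 = 8.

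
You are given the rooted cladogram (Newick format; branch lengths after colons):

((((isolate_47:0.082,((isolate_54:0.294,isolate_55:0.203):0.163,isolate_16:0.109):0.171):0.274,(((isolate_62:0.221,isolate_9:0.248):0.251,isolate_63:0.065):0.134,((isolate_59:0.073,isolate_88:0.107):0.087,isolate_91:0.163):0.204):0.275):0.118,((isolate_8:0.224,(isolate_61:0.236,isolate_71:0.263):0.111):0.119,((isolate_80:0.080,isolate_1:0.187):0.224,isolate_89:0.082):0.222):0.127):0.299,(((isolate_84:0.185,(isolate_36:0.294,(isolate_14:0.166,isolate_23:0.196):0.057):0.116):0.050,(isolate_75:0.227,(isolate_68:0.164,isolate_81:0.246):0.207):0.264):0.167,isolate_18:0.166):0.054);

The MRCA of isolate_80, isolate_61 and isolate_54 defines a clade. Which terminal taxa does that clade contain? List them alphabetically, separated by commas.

isolate_1, isolate_16, isolate_47, isolate_54, isolate_55, isolate_59, isolate_61, isolate_62, isolate_63, isolate_71, isolate_8, isolate_80, isolate_88, isolate_89, isolate_9, isolate_91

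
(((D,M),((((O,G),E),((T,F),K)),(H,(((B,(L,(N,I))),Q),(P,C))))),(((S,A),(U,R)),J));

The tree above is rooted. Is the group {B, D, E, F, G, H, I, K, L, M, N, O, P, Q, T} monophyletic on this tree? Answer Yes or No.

No

The MRCA of the listed taxa subtends ((D,M),((((O,G),E),((T,F),K)),(H,(((B,(L,(N,I))),Q),(P,C))))).
That clade also contains C, which is not in the proposed group, so the group is not monophyletic.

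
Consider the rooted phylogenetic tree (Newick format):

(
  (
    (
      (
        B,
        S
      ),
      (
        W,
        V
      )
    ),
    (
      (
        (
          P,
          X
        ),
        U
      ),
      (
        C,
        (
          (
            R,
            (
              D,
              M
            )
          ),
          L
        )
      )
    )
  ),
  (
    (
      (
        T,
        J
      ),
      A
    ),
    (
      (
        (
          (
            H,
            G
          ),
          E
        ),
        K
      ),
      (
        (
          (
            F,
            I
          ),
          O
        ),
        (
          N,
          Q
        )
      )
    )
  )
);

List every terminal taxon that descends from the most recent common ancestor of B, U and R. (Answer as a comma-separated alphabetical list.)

B, C, D, L, M, P, R, S, U, V, W, X

Tracing B: it sits inside (B,S).
Tracing U: it sits inside ((P,X),U).
Tracing R: it sits inside (R,(D,M)).
The smallest clade enclosing all 3 is (((B,S),(W,V)),(((P,X),U),(C,((R,(D,M)),L)))); the answer is its 12 terminal taxa in alphabetical order.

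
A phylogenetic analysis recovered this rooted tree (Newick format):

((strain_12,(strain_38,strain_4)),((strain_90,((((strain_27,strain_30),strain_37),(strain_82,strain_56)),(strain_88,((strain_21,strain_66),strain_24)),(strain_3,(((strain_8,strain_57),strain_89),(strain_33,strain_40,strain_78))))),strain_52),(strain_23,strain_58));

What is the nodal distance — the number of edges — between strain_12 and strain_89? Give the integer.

9

The MRCA of strain_12 and strain_89 is the root of the tree.
From strain_12 up to that node: 2 branches. From strain_89 up to the same node: 7 branches. Total: 2 + 7 = 9.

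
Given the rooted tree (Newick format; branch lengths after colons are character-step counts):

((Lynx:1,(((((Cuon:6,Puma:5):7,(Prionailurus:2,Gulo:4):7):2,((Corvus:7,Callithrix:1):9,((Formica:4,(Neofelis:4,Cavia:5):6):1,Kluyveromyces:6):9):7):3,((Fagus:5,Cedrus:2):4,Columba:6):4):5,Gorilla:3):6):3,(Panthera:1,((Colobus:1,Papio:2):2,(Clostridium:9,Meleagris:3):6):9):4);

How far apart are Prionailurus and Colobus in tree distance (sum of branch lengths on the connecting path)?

The path runs Prionailurus → … → MRCA → … → Colobus; the MRCA is the root of the tree.
Branch lengths along that path: 2 + 7 + 2 + 3 + 5 + 6 + 3 + 4 + 9 + 2 + 1 = 44.

44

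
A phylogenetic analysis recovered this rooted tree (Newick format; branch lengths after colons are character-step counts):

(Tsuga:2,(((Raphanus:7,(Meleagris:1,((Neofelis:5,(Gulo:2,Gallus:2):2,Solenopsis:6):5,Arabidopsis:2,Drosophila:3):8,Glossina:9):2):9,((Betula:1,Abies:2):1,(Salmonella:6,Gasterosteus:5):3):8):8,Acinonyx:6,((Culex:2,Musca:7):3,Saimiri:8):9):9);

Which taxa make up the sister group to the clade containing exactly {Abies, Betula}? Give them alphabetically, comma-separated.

The clade containing exactly {Abies, Betula} attaches to the tree at the node subtending ((Betula,Abies),(Salmonella,Gasterosteus)).
The other lineage descending from that same node — the sister group — is (Salmonella,Gasterosteus); its 2 tips in alphabetical order are the answer.

Gasterosteus, Salmonella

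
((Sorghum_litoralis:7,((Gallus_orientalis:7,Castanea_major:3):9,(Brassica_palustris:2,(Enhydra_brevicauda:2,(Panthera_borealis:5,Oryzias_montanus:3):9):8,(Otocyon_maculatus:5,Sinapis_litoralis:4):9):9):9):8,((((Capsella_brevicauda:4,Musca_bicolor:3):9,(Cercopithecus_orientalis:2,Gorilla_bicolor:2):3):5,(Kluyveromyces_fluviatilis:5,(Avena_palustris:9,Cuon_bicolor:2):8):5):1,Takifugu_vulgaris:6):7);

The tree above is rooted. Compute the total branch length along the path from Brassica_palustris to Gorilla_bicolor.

The path runs Brassica_palustris → … → MRCA → … → Gorilla_bicolor; the MRCA is the root of the tree.
Branch lengths along that path: 2 + 9 + 9 + 8 + 7 + 1 + 5 + 3 + 2 = 46.

46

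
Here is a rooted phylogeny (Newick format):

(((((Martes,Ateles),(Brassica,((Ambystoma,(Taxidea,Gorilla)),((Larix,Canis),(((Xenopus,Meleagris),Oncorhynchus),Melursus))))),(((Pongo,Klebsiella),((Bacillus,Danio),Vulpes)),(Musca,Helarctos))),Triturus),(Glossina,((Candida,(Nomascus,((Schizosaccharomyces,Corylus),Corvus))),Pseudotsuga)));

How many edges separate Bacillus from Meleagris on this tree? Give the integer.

13

The MRCA of Bacillus and Meleagris is the node subtending (((Martes,Ateles),(Brassica,((Ambystoma,(Taxidea,Gorilla)),((Larix,Canis),(((Xenopus,Meleagris),Oncorhynchus),Melursus))))),(((Pongo,Klebsiella),((Bacillus,Danio),Vulpes)),(Musca,Helarctos))).
From Bacillus up to that node: 5 branches. From Meleagris up to the same node: 8 branches. Total: 5 + 8 = 13.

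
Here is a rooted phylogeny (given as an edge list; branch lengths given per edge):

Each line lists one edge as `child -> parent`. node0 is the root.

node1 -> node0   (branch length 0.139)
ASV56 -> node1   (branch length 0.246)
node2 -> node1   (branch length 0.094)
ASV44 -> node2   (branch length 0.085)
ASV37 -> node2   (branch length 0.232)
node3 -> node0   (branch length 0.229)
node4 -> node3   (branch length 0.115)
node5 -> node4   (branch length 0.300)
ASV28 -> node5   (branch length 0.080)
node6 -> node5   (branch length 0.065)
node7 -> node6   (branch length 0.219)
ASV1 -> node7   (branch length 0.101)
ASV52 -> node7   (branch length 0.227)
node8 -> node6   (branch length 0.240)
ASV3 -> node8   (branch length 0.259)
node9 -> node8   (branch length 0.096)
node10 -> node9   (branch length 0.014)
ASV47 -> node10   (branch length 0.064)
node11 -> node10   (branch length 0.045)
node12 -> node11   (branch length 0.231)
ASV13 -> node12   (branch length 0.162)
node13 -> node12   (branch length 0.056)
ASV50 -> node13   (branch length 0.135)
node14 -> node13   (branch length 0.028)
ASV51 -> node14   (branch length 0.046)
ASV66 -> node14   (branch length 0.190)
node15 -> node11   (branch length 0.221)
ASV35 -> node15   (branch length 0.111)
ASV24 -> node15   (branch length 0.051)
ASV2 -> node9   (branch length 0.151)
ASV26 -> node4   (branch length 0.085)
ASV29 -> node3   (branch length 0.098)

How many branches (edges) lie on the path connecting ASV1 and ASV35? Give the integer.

The MRCA of ASV1 and ASV35 is the node subtending ((ASV1,ASV52),(ASV3,((ASV47,((ASV13,(ASV50,(ASV51,ASV66))),(ASV35,ASV24))),ASV2))).
From ASV1 up to that node: 2 branches. From ASV35 up to the same node: 6 branches. Total: 2 + 6 = 8.

8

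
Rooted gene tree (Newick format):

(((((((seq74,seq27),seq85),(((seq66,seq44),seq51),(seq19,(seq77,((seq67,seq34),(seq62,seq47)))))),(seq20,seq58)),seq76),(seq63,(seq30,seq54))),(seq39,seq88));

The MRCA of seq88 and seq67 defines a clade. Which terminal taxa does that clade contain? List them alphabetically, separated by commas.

seq19, seq20, seq27, seq30, seq34, seq39, seq44, seq47, seq51, seq54, seq58, seq62, seq63, seq66, seq67, seq74, seq76, seq77, seq85, seq88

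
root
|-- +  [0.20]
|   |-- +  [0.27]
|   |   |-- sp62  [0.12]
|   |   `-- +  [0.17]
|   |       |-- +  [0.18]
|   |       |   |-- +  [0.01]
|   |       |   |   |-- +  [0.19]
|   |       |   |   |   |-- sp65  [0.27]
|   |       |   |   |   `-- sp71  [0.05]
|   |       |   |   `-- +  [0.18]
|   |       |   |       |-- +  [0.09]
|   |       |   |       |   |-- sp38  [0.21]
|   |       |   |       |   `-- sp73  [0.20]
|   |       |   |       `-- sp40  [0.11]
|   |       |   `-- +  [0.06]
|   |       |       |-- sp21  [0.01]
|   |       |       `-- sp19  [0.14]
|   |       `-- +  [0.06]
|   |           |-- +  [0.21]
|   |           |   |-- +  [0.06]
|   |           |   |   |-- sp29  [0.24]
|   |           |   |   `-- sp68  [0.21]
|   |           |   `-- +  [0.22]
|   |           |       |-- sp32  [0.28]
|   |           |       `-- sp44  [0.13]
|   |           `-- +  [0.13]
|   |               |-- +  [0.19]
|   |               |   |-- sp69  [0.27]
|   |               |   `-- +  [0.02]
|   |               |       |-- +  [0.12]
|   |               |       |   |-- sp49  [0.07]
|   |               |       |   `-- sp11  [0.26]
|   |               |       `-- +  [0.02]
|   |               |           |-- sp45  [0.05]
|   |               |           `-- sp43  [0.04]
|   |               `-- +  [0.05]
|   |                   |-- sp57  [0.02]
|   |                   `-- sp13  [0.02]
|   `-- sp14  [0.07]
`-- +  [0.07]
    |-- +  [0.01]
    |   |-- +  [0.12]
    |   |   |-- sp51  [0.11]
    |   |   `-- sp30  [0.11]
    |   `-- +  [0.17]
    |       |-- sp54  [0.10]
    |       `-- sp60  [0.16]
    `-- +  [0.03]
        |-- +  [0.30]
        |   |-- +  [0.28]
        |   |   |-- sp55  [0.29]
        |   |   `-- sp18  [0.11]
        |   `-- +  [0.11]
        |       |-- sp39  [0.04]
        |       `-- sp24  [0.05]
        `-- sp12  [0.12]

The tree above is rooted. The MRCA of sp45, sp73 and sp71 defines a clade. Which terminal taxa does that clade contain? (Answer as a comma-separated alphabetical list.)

Tracing sp45: it sits inside (sp45,sp43).
Tracing sp73: it sits inside (sp38,sp73).
Tracing sp71: it sits inside (sp65,sp71).
The smallest clade enclosing all 3 is ((((sp65,sp71),((sp38,sp73),sp40)),(sp21,sp19)),(((sp29,sp68),(sp32,sp44)),((sp69,((sp49,sp11),(sp45,sp43))),(sp57,sp13)))); the answer is its 18 terminal taxa in alphabetical order.

sp11, sp13, sp19, sp21, sp29, sp32, sp38, sp40, sp43, sp44, sp45, sp49, sp57, sp65, sp68, sp69, sp71, sp73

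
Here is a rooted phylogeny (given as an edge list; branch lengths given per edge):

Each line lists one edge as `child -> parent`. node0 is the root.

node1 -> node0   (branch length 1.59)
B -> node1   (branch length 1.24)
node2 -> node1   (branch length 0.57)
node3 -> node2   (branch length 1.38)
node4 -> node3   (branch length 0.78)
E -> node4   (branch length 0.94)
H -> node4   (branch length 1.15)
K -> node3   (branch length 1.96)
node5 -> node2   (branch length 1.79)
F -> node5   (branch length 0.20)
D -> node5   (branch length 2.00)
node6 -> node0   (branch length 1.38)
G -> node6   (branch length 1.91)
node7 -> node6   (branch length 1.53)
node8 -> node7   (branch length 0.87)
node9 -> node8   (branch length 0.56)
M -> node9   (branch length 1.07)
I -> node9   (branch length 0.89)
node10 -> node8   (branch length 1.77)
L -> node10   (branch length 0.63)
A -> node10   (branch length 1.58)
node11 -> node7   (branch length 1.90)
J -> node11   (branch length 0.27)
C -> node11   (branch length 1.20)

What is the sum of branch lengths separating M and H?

10.88

The path runs M → … → MRCA → … → H; the MRCA is the root of the tree.
Branch lengths along that path: 1.07 + 0.56 + 0.87 + 1.53 + 1.38 + 1.59 + 0.57 + 1.38 + 0.78 + 1.15 = 10.88.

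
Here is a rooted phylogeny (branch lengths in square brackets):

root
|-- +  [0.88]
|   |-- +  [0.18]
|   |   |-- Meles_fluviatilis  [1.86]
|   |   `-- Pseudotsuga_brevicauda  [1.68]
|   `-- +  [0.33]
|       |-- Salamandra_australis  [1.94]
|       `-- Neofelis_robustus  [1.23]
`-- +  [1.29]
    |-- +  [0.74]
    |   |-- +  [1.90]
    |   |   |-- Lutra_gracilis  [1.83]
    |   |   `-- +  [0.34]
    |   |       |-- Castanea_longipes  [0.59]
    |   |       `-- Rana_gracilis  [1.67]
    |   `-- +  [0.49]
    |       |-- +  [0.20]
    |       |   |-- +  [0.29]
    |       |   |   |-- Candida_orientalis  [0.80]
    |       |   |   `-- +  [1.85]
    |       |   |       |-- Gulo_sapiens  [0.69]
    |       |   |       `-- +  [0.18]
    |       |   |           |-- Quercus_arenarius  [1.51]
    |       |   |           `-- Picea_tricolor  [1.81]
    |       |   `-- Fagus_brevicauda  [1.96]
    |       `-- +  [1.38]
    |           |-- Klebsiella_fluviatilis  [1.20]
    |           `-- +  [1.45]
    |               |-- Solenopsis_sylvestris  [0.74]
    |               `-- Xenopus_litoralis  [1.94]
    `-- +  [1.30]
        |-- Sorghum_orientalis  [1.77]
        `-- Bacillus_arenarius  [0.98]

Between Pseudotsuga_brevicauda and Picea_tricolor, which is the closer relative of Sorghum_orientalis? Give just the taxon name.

The MRCA of Sorghum_orientalis and Picea_tricolor subtends (((Lutra_gracilis,(Castanea_longipes,Rana_gracilis)),(((Candida_orientalis,(Gulo_sapiens,(Quercus_arenarius,Picea_tricolor))),Fagus_brevicauda),(Klebsiella_fluviatilis,(Solenopsis_sylvestris,Xenopus_litoralis)))),(Sorghum_orientalis,Bacillus_arenarius)) (13 taxa).
The MRCA of Sorghum_orientalis and Pseudotsuga_brevicauda is the root, subtending the entire tree (17 taxa).
The first is nested inside the second, so Sorghum_orientalis shares a more recent common ancestor with Picea_tricolor.

Picea_tricolor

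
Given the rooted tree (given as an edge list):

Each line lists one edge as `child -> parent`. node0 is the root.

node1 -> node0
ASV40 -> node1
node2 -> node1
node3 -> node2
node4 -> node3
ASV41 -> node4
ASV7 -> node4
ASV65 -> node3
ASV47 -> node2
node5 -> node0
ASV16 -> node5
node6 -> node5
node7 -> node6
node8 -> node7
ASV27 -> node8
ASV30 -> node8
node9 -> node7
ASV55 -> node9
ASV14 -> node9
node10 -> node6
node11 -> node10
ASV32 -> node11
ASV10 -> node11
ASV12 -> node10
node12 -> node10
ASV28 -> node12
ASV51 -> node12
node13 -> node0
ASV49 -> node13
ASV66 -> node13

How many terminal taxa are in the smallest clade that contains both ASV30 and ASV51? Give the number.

9

The MRCA of ASV30 and ASV51 is the node subtending (((ASV27,ASV30),(ASV55,ASV14)),((ASV32,ASV10),ASV12,(ASV28,ASV51))).
That clade contains 9 terminal taxa: ASV10, ASV12, ASV14, ASV27, ASV28, ASV30, ASV32, ASV51, ASV55.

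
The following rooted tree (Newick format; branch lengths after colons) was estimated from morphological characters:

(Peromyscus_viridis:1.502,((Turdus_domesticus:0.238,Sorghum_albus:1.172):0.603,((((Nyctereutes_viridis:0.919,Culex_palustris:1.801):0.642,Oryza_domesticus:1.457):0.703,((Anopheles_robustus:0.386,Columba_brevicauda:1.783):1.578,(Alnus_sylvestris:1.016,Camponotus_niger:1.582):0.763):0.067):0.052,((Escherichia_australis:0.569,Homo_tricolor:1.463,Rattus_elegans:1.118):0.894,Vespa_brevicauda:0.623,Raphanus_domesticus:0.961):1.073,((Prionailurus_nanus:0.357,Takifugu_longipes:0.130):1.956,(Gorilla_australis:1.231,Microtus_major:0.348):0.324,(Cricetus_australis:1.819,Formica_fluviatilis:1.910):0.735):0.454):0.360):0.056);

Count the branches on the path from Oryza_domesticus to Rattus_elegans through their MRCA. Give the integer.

6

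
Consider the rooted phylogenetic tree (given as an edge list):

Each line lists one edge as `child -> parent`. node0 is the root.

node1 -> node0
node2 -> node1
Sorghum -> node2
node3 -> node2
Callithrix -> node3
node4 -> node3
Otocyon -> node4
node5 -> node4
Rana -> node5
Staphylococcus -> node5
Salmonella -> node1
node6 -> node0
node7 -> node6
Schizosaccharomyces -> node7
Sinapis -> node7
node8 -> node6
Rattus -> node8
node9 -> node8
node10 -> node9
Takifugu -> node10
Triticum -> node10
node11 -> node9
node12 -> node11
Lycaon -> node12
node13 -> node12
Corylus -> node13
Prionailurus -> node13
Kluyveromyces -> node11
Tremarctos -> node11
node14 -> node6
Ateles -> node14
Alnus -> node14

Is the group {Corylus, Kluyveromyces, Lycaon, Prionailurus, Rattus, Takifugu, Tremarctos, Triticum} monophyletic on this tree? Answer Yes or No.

The most recent common ancestor of these taxa subtends (Rattus,((Takifugu,Triticum),((Lycaon,(Corylus,Prionailurus)),Kluyveromyces,Tremarctos))).
That clade has exactly 8 tips — every listed taxon and nothing else — so the group is monophyletic.

Yes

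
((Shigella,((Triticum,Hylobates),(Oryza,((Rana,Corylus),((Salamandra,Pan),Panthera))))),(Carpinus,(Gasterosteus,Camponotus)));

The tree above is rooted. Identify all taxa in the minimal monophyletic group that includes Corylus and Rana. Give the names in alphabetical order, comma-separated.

Tracing Corylus: it sits inside (Rana,Corylus).
Tracing Rana: it sits inside (Rana,Corylus).
The smallest clade enclosing both is (Rana,Corylus); the answer is its 2 terminal taxa in alphabetical order.

Corylus, Rana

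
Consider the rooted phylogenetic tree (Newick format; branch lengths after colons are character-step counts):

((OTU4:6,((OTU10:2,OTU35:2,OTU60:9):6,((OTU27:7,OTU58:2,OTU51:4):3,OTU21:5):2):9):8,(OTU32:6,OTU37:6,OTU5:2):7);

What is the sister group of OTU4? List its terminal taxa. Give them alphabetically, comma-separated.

OTU10, OTU21, OTU27, OTU35, OTU51, OTU58, OTU60

OTU4 attaches to the tree at the node subtending (OTU4,((OTU10,OTU35,OTU60),((OTU27,OTU58,OTU51),OTU21))).
The other lineage descending from that same node — the sister group — is ((OTU10,OTU35,OTU60),((OTU27,OTU58,OTU51),OTU21)); its 7 tips in alphabetical order are the answer.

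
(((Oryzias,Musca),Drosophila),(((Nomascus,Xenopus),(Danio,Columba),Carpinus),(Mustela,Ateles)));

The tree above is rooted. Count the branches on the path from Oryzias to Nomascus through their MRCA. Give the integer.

The MRCA of Oryzias and Nomascus is the root of the tree.
From Oryzias up to that node: 3 branches. From Nomascus up to the same node: 4 branches. Total: 3 + 4 = 7.

7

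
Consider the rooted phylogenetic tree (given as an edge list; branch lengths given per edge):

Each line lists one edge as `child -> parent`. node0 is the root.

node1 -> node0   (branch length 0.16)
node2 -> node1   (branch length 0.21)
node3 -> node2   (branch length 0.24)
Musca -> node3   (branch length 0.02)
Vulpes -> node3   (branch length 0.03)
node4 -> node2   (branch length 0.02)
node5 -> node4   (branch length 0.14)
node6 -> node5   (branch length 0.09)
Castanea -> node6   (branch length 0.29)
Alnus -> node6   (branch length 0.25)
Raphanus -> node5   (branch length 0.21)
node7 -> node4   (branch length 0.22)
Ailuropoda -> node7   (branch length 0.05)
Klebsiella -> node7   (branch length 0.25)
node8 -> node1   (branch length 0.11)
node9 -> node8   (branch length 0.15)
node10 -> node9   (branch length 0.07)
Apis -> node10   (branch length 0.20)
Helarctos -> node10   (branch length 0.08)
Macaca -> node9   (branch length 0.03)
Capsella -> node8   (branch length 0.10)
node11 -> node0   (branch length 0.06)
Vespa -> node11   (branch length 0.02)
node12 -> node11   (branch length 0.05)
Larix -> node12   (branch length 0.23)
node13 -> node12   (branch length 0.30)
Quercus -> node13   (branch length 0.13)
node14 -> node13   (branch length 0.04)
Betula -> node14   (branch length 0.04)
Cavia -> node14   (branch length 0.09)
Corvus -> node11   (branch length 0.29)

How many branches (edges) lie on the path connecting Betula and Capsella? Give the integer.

8

The MRCA of Betula and Capsella is the root of the tree.
From Betula up to that node: 5 branches. From Capsella up to the same node: 3 branches. Total: 5 + 3 = 8.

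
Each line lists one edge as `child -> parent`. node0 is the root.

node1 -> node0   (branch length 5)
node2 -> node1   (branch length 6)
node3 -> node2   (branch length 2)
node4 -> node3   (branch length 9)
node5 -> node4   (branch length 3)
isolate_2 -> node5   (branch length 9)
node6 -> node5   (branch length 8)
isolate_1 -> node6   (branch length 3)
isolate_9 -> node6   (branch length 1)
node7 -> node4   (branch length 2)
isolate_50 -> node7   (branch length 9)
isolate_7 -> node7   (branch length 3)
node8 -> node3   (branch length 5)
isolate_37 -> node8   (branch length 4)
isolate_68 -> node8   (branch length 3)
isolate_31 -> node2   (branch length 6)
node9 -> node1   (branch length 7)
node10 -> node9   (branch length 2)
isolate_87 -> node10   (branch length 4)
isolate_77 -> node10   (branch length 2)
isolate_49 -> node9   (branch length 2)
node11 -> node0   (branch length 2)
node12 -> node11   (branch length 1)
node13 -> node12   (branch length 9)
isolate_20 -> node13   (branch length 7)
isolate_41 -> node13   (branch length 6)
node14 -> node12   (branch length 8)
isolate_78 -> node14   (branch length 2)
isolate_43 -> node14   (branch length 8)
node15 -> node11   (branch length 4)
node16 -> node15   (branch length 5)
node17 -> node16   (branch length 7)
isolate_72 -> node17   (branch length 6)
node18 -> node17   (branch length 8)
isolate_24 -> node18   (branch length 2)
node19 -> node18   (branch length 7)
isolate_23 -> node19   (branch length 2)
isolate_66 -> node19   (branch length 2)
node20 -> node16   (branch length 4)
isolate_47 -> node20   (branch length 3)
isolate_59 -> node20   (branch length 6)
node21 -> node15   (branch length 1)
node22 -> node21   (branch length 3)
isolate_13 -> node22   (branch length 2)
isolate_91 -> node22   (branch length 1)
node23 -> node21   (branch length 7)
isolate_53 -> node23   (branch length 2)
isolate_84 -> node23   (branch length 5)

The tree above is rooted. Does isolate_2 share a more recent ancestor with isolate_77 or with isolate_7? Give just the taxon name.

isolate_7

The MRCA of isolate_2 and isolate_7 subtends ((isolate_2,(isolate_1,isolate_9)),(isolate_50,isolate_7)) (5 taxa).
The MRCA of isolate_2 and isolate_77 subtends (((((isolate_2,(isolate_1,isolate_9)),(isolate_50,isolate_7)),(isolate_37,isolate_68)),isolate_31),((isolate_87,isolate_77),isolate_49)) (11 taxa).
The first is nested inside the second, so isolate_2 shares a more recent common ancestor with isolate_7.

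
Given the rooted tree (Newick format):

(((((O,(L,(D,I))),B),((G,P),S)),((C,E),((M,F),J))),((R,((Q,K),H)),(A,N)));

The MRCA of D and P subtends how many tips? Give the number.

The MRCA of D and P is the node subtending (((O,(L,(D,I))),B),((G,P),S)).
That clade contains 8 terminal taxa: B, D, G, I, L, O, P, S.

8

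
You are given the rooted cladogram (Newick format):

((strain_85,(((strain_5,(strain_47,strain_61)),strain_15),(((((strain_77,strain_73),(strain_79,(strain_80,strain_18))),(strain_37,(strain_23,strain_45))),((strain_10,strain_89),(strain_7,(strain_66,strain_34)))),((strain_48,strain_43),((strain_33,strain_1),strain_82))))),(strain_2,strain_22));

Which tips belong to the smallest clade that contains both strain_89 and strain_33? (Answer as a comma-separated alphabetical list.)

Tracing strain_89: it sits inside (strain_10,strain_89).
Tracing strain_33: it sits inside (strain_33,strain_1).
The smallest clade enclosing both is (((((strain_77,strain_73),(strain_79,(strain_80,strain_18))),(strain_37,(strain_23,strain_45))),((strain_10,strain_89),(strain_7,(strain_66,strain_34)))),((strain_48,strain_43),((strain_33,strain_1),strain_82))); the answer is its 18 terminal taxa in alphabetical order.

strain_1, strain_10, strain_18, strain_23, strain_33, strain_34, strain_37, strain_43, strain_45, strain_48, strain_66, strain_7, strain_73, strain_77, strain_79, strain_80, strain_82, strain_89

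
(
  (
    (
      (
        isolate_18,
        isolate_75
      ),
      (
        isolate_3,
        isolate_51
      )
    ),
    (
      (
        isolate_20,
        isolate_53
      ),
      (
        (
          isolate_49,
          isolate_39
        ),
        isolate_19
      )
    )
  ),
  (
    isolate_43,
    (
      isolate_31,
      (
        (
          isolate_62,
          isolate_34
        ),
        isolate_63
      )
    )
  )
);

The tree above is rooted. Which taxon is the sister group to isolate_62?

isolate_62 attaches to the tree at the node subtending (isolate_62,isolate_34).
The other lineage descending from that same node — the sister group — is the single tip isolate_34.

isolate_34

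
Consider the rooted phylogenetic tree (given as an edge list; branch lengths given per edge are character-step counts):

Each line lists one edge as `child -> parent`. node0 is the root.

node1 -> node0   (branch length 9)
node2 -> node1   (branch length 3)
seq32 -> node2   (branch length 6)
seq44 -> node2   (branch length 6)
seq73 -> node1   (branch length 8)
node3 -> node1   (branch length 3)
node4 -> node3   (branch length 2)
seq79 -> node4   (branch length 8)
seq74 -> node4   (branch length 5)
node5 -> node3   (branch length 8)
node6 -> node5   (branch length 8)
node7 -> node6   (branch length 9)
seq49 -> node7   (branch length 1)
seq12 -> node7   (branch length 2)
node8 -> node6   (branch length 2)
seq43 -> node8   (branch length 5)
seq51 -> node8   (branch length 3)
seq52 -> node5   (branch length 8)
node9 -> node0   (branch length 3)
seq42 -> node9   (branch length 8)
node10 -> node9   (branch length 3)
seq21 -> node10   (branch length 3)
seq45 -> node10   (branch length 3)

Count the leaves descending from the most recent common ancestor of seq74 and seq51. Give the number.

7

The MRCA of seq74 and seq51 is the node subtending ((seq79,seq74),(((seq49,seq12),(seq43,seq51)),seq52)).
That clade contains 7 terminal taxa: seq12, seq43, seq49, seq51, seq52, seq74, seq79.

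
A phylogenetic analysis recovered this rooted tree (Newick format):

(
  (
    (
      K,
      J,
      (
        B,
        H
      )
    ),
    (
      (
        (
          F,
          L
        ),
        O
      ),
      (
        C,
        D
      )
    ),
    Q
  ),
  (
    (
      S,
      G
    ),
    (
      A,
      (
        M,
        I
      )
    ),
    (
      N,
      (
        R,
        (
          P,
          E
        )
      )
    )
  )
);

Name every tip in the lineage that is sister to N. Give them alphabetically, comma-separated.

E, P, R

N attaches to the tree at the node subtending (N,(R,(P,E))).
The other lineage descending from that same node — the sister group — is (R,(P,E)); its 3 tips in alphabetical order are the answer.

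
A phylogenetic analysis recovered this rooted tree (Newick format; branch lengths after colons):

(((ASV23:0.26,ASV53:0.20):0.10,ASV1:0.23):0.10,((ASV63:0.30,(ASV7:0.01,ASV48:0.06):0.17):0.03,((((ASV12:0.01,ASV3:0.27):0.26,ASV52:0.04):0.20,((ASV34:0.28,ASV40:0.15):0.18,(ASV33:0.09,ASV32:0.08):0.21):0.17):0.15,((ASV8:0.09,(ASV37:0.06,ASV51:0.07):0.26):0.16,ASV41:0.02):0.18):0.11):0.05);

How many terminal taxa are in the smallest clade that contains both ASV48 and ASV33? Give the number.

The MRCA of ASV48 and ASV33 is the node subtending ((ASV63,(ASV7,ASV48)),((((ASV12,ASV3),ASV52),((ASV34,ASV40),(ASV33,ASV32))),((ASV8,(ASV37,ASV51)),ASV41))).
That clade contains 14 terminal taxa: ASV12, ASV3, ASV32, ASV33, ASV34, ASV37, ASV40, ASV41, ASV48, ASV51, ASV52, ASV63, ASV7, ASV8.

14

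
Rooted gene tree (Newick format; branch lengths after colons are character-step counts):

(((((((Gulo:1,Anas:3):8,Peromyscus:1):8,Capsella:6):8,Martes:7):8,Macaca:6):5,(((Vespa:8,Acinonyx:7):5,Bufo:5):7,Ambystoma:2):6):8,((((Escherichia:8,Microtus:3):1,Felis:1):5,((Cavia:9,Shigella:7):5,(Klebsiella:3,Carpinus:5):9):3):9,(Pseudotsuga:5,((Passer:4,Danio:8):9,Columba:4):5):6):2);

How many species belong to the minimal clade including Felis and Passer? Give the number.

11

The MRCA of Felis and Passer is the node subtending ((((Escherichia,Microtus),Felis),((Cavia,Shigella),(Klebsiella,Carpinus))),(Pseudotsuga,((Passer,Danio),Columba))).
That clade contains 11 terminal taxa: Carpinus, Cavia, Columba, Danio, Escherichia, Felis, Klebsiella, Microtus, Passer, Pseudotsuga, Shigella.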